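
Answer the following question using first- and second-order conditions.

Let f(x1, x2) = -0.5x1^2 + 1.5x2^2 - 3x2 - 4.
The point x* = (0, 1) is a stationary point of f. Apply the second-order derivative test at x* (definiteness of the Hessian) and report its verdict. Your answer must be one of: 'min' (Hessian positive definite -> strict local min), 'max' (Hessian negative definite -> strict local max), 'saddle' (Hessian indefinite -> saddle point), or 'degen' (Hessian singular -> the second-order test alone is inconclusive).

Compute the Hessian H = grad^2 f:
  H = [[-1, 0], [0, 3]]
Verify stationarity: grad f(x*) = H x* + g = (0, 0).
Eigenvalues of H: -1, 3.
Eigenvalues have mixed signs, so H is indefinite -> x* is a saddle point.

saddle


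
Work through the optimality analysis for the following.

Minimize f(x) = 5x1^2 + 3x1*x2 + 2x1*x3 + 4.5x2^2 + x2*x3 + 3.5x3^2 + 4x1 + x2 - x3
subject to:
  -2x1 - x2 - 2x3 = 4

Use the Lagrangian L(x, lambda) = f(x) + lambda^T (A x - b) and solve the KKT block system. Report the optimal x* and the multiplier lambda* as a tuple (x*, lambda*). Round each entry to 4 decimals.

Form the Lagrangian:
  L(x, lambda) = (1/2) x^T Q x + c^T x + lambda^T (A x - b)
Stationarity (grad_x L = 0): Q x + c + A^T lambda = 0.
Primal feasibility: A x = b.

This gives the KKT block system:
  [ Q   A^T ] [ x     ]   [-c ]
  [ A    0  ] [ lambda ] = [ b ]

Solving the linear system:
  x*      = (-1.0986, -0.1596, -0.8216)
  lambda* = (-4.554)
  f(x*)   = 7.2418

x* = (-1.0986, -0.1596, -0.8216), lambda* = (-4.554)


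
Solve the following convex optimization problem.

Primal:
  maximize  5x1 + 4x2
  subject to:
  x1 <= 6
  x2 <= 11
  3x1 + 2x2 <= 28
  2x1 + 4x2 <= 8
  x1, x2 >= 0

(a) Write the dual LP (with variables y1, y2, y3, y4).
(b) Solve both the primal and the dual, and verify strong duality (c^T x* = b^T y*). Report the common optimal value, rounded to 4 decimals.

The standard primal-dual pair for 'max c^T x s.t. A x <= b, x >= 0' is:
  Dual:  min b^T y  s.t.  A^T y >= c,  y >= 0.

So the dual LP is:
  minimize  6y1 + 11y2 + 28y3 + 8y4
  subject to:
    y1 + 3y3 + 2y4 >= 5
    y2 + 2y3 + 4y4 >= 4
    y1, y2, y3, y4 >= 0

Solving the primal: x* = (4, 0).
  primal value c^T x* = 20.
Solving the dual: y* = (0, 0, 0, 2.5).
  dual value b^T y* = 20.
Strong duality: c^T x* = b^T y*. Confirmed.

20


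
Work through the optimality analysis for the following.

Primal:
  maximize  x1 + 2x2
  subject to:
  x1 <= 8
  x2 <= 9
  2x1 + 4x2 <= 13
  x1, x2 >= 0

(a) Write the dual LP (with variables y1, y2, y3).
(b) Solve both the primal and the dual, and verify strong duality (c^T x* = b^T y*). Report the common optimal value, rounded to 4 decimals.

The standard primal-dual pair for 'max c^T x s.t. A x <= b, x >= 0' is:
  Dual:  min b^T y  s.t.  A^T y >= c,  y >= 0.

So the dual LP is:
  minimize  8y1 + 9y2 + 13y3
  subject to:
    y1 + 2y3 >= 1
    y2 + 4y3 >= 2
    y1, y2, y3 >= 0

Solving the primal: x* = (6.5, 0).
  primal value c^T x* = 6.5.
Solving the dual: y* = (0, 0, 0.5).
  dual value b^T y* = 6.5.
Strong duality: c^T x* = b^T y*. Confirmed.

6.5


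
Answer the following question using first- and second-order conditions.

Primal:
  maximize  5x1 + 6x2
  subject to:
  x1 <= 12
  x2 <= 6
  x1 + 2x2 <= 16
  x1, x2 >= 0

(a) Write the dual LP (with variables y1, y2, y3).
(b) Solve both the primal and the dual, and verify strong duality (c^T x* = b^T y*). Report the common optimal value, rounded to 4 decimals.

The standard primal-dual pair for 'max c^T x s.t. A x <= b, x >= 0' is:
  Dual:  min b^T y  s.t.  A^T y >= c,  y >= 0.

So the dual LP is:
  minimize  12y1 + 6y2 + 16y3
  subject to:
    y1 + y3 >= 5
    y2 + 2y3 >= 6
    y1, y2, y3 >= 0

Solving the primal: x* = (12, 2).
  primal value c^T x* = 72.
Solving the dual: y* = (2, 0, 3).
  dual value b^T y* = 72.
Strong duality: c^T x* = b^T y*. Confirmed.

72


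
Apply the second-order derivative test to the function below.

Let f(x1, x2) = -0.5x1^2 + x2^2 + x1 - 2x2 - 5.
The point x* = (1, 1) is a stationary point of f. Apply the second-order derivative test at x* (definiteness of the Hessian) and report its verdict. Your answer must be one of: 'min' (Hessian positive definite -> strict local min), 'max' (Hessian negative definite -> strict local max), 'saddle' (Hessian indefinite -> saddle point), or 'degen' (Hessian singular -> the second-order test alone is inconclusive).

Compute the Hessian H = grad^2 f:
  H = [[-1, 0], [0, 2]]
Verify stationarity: grad f(x*) = H x* + g = (0, 0).
Eigenvalues of H: -1, 2.
Eigenvalues have mixed signs, so H is indefinite -> x* is a saddle point.

saddle


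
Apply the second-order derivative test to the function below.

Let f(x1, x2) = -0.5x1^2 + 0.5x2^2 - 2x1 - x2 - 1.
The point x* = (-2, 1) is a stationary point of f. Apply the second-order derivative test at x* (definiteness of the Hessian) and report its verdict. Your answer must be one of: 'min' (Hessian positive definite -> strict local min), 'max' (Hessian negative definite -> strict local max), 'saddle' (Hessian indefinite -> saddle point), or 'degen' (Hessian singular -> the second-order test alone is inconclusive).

Compute the Hessian H = grad^2 f:
  H = [[-1, 0], [0, 1]]
Verify stationarity: grad f(x*) = H x* + g = (0, 0).
Eigenvalues of H: -1, 1.
Eigenvalues have mixed signs, so H is indefinite -> x* is a saddle point.

saddle


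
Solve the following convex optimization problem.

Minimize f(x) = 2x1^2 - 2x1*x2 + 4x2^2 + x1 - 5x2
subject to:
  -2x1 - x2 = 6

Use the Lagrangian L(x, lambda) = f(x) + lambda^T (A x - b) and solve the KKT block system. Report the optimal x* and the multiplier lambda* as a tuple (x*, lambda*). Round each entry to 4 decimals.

Form the Lagrangian:
  L(x, lambda) = (1/2) x^T Q x + c^T x + lambda^T (A x - b)
Stationarity (grad_x L = 0): Q x + c + A^T lambda = 0.
Primal feasibility: A x = b.

This gives the KKT block system:
  [ Q   A^T ] [ x     ]   [-c ]
  [ A    0  ] [ lambda ] = [ b ]

Solving the linear system:
  x*      = (-2.7045, -0.5909)
  lambda* = (-4.3182)
  f(x*)   = 13.0795

x* = (-2.7045, -0.5909), lambda* = (-4.3182)


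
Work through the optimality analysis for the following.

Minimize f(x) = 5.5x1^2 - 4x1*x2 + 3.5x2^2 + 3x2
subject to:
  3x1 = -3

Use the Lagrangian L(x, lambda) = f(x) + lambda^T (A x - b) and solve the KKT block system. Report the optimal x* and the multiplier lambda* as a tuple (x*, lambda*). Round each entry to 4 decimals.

Form the Lagrangian:
  L(x, lambda) = (1/2) x^T Q x + c^T x + lambda^T (A x - b)
Stationarity (grad_x L = 0): Q x + c + A^T lambda = 0.
Primal feasibility: A x = b.

This gives the KKT block system:
  [ Q   A^T ] [ x     ]   [-c ]
  [ A    0  ] [ lambda ] = [ b ]

Solving the linear system:
  x*      = (-1, -1)
  lambda* = (2.3333)
  f(x*)   = 2

x* = (-1, -1), lambda* = (2.3333)


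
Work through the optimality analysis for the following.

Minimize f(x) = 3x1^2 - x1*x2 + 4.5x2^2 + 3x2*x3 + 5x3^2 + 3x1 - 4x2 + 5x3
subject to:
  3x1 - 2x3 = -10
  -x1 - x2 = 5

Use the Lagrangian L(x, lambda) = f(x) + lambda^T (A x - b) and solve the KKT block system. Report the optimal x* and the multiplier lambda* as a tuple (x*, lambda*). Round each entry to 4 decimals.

Form the Lagrangian:
  L(x, lambda) = (1/2) x^T Q x + c^T x + lambda^T (A x - b)
Stationarity (grad_x L = 0): Q x + c + A^T lambda = 0.
Primal feasibility: A x = b.

This gives the KKT block system:
  [ Q   A^T ] [ x     ]   [-c ]
  [ A    0  ] [ lambda ] = [ b ]

Solving the linear system:
  x*      = (-3.3443, -1.6557, -0.0164)
  lambda* = (-0.0656, -15.6066)
  f(x*)   = 36.9426

x* = (-3.3443, -1.6557, -0.0164), lambda* = (-0.0656, -15.6066)


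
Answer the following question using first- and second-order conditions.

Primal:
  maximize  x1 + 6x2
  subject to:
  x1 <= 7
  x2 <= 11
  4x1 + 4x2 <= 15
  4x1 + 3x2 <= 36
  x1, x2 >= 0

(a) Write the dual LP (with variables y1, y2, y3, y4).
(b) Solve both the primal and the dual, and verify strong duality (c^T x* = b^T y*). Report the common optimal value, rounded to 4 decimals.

The standard primal-dual pair for 'max c^T x s.t. A x <= b, x >= 0' is:
  Dual:  min b^T y  s.t.  A^T y >= c,  y >= 0.

So the dual LP is:
  minimize  7y1 + 11y2 + 15y3 + 36y4
  subject to:
    y1 + 4y3 + 4y4 >= 1
    y2 + 4y3 + 3y4 >= 6
    y1, y2, y3, y4 >= 0

Solving the primal: x* = (0, 3.75).
  primal value c^T x* = 22.5.
Solving the dual: y* = (0, 0, 1.5, 0).
  dual value b^T y* = 22.5.
Strong duality: c^T x* = b^T y*. Confirmed.

22.5


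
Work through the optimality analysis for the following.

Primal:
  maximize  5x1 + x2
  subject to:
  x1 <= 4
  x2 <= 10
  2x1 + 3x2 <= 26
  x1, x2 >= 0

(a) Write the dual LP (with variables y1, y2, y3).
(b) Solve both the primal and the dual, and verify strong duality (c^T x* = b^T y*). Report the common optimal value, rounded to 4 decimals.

The standard primal-dual pair for 'max c^T x s.t. A x <= b, x >= 0' is:
  Dual:  min b^T y  s.t.  A^T y >= c,  y >= 0.

So the dual LP is:
  minimize  4y1 + 10y2 + 26y3
  subject to:
    y1 + 2y3 >= 5
    y2 + 3y3 >= 1
    y1, y2, y3 >= 0

Solving the primal: x* = (4, 6).
  primal value c^T x* = 26.
Solving the dual: y* = (4.3333, 0, 0.3333).
  dual value b^T y* = 26.
Strong duality: c^T x* = b^T y*. Confirmed.

26


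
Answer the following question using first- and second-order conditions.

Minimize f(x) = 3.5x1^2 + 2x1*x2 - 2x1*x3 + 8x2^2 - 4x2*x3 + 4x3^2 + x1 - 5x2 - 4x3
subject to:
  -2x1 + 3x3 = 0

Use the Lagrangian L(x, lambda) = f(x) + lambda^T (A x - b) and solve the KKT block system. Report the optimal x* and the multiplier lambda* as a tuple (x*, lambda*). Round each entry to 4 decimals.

Form the Lagrangian:
  L(x, lambda) = (1/2) x^T Q x + c^T x + lambda^T (A x - b)
Stationarity (grad_x L = 0): Q x + c + A^T lambda = 0.
Primal feasibility: A x = b.

This gives the KKT block system:
  [ Q   A^T ] [ x     ]   [-c ]
  [ A    0  ] [ lambda ] = [ b ]

Solving the linear system:
  x*      = (0.2385, 0.3224, 0.159)
  lambda* = (1.4982)
  f(x*)   = -1.0049

x* = (0.2385, 0.3224, 0.159), lambda* = (1.4982)


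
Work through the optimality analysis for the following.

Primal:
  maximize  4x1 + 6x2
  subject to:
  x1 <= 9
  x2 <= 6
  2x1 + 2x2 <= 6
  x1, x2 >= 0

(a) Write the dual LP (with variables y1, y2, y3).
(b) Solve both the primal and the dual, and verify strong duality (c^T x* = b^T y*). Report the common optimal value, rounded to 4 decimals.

The standard primal-dual pair for 'max c^T x s.t. A x <= b, x >= 0' is:
  Dual:  min b^T y  s.t.  A^T y >= c,  y >= 0.

So the dual LP is:
  minimize  9y1 + 6y2 + 6y3
  subject to:
    y1 + 2y3 >= 4
    y2 + 2y3 >= 6
    y1, y2, y3 >= 0

Solving the primal: x* = (0, 3).
  primal value c^T x* = 18.
Solving the dual: y* = (0, 0, 3).
  dual value b^T y* = 18.
Strong duality: c^T x* = b^T y*. Confirmed.

18


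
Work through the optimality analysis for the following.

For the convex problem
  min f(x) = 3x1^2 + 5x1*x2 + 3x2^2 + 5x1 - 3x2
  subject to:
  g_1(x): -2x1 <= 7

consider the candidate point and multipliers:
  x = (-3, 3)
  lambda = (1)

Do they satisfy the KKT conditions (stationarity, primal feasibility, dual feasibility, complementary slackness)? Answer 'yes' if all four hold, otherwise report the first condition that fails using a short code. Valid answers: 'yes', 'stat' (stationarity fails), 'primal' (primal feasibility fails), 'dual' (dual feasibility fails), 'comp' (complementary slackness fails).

Gradient of f: grad f(x) = Q x + c = (2, 0)
Constraint values g_i(x) = a_i^T x - b_i:
  g_1((-3, 3)) = -1
Stationarity residual: grad f(x) + sum_i lambda_i a_i = (0, 0)
  -> stationarity OK
Primal feasibility (all g_i <= 0): OK
Dual feasibility (all lambda_i >= 0): OK
Complementary slackness (lambda_i * g_i(x) = 0 for all i): FAILS

Verdict: the first failing condition is complementary_slackness -> comp.

comp


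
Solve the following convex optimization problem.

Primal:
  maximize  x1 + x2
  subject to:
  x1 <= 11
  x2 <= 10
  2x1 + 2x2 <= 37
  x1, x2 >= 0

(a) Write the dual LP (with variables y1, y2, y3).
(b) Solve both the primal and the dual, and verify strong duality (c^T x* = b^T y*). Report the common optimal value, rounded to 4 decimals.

The standard primal-dual pair for 'max c^T x s.t. A x <= b, x >= 0' is:
  Dual:  min b^T y  s.t.  A^T y >= c,  y >= 0.

So the dual LP is:
  minimize  11y1 + 10y2 + 37y3
  subject to:
    y1 + 2y3 >= 1
    y2 + 2y3 >= 1
    y1, y2, y3 >= 0

Solving the primal: x* = (8.5, 10).
  primal value c^T x* = 18.5.
Solving the dual: y* = (0, 0, 0.5).
  dual value b^T y* = 18.5.
Strong duality: c^T x* = b^T y*. Confirmed.

18.5


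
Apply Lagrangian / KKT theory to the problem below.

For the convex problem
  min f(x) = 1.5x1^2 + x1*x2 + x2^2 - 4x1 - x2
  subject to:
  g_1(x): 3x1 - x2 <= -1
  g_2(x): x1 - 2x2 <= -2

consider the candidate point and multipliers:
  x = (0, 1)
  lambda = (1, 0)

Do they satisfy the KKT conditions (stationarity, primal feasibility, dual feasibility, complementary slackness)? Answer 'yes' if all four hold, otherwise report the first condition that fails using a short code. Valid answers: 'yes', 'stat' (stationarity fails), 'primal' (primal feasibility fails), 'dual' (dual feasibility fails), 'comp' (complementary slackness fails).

Gradient of f: grad f(x) = Q x + c = (-3, 1)
Constraint values g_i(x) = a_i^T x - b_i:
  g_1((0, 1)) = 0
  g_2((0, 1)) = 0
Stationarity residual: grad f(x) + sum_i lambda_i a_i = (0, 0)
  -> stationarity OK
Primal feasibility (all g_i <= 0): OK
Dual feasibility (all lambda_i >= 0): OK
Complementary slackness (lambda_i * g_i(x) = 0 for all i): OK

Verdict: yes, KKT holds.

yes


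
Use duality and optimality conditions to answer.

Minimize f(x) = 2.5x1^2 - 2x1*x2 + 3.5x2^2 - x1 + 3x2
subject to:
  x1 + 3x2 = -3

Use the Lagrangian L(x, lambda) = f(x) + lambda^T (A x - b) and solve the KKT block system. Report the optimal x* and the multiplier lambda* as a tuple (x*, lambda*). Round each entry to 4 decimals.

Form the Lagrangian:
  L(x, lambda) = (1/2) x^T Q x + c^T x + lambda^T (A x - b)
Stationarity (grad_x L = 0): Q x + c + A^T lambda = 0.
Primal feasibility: A x = b.

This gives the KKT block system:
  [ Q   A^T ] [ x     ]   [-c ]
  [ A    0  ] [ lambda ] = [ b ]

Solving the linear system:
  x*      = (-0.3281, -0.8906)
  lambda* = (0.8594)
  f(x*)   = 0.1172

x* = (-0.3281, -0.8906), lambda* = (0.8594)


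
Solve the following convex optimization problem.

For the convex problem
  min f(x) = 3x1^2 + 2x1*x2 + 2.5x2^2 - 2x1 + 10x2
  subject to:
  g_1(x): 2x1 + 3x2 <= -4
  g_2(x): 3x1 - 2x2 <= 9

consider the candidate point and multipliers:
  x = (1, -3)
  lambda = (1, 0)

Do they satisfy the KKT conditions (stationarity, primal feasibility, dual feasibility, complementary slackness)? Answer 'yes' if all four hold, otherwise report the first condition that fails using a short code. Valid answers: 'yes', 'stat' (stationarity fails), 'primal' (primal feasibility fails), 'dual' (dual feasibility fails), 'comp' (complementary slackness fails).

Gradient of f: grad f(x) = Q x + c = (-2, -3)
Constraint values g_i(x) = a_i^T x - b_i:
  g_1((1, -3)) = -3
  g_2((1, -3)) = 0
Stationarity residual: grad f(x) + sum_i lambda_i a_i = (0, 0)
  -> stationarity OK
Primal feasibility (all g_i <= 0): OK
Dual feasibility (all lambda_i >= 0): OK
Complementary slackness (lambda_i * g_i(x) = 0 for all i): FAILS

Verdict: the first failing condition is complementary_slackness -> comp.

comp


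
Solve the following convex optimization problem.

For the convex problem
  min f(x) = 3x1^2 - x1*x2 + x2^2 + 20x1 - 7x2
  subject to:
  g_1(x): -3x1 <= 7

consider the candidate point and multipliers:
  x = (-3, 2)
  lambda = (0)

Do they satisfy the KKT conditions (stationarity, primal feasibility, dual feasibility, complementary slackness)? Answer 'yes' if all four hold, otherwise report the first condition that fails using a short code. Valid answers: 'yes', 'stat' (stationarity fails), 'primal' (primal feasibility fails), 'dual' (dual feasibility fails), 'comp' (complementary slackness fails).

Gradient of f: grad f(x) = Q x + c = (0, 0)
Constraint values g_i(x) = a_i^T x - b_i:
  g_1((-3, 2)) = 2
Stationarity residual: grad f(x) + sum_i lambda_i a_i = (0, 0)
  -> stationarity OK
Primal feasibility (all g_i <= 0): FAILS
Dual feasibility (all lambda_i >= 0): OK
Complementary slackness (lambda_i * g_i(x) = 0 for all i): OK

Verdict: the first failing condition is primal_feasibility -> primal.

primal


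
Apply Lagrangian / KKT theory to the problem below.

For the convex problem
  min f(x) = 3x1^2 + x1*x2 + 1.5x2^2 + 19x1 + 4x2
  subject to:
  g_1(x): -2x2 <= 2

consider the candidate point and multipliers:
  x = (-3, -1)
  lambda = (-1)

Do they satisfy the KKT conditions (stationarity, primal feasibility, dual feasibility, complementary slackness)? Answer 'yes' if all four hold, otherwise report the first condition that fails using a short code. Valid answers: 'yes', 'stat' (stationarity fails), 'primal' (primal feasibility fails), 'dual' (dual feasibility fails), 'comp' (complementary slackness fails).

Gradient of f: grad f(x) = Q x + c = (0, -2)
Constraint values g_i(x) = a_i^T x - b_i:
  g_1((-3, -1)) = 0
Stationarity residual: grad f(x) + sum_i lambda_i a_i = (0, 0)
  -> stationarity OK
Primal feasibility (all g_i <= 0): OK
Dual feasibility (all lambda_i >= 0): FAILS
Complementary slackness (lambda_i * g_i(x) = 0 for all i): OK

Verdict: the first failing condition is dual_feasibility -> dual.

dual


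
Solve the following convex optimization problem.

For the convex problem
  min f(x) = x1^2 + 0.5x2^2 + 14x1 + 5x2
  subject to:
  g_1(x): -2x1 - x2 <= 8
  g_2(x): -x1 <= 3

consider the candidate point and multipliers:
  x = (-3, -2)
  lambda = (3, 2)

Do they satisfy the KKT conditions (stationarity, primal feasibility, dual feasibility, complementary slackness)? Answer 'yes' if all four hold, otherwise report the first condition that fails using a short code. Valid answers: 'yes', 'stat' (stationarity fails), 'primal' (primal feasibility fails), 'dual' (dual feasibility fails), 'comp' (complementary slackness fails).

Gradient of f: grad f(x) = Q x + c = (8, 3)
Constraint values g_i(x) = a_i^T x - b_i:
  g_1((-3, -2)) = 0
  g_2((-3, -2)) = 0
Stationarity residual: grad f(x) + sum_i lambda_i a_i = (0, 0)
  -> stationarity OK
Primal feasibility (all g_i <= 0): OK
Dual feasibility (all lambda_i >= 0): OK
Complementary slackness (lambda_i * g_i(x) = 0 for all i): OK

Verdict: yes, KKT holds.

yes


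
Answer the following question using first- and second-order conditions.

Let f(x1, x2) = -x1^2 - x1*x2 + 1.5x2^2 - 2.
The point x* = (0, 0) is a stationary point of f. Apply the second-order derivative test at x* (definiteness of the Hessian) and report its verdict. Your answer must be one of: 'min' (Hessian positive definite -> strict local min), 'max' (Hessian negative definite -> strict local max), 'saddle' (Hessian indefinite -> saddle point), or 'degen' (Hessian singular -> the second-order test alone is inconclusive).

Compute the Hessian H = grad^2 f:
  H = [[-2, -1], [-1, 3]]
Verify stationarity: grad f(x*) = H x* + g = (0, 0).
Eigenvalues of H: -2.1926, 3.1926.
Eigenvalues have mixed signs, so H is indefinite -> x* is a saddle point.

saddle


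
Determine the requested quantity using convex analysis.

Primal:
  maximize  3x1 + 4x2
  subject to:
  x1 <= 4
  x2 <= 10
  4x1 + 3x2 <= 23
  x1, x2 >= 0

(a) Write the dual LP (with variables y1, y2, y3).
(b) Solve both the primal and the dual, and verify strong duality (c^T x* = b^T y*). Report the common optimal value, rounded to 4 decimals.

The standard primal-dual pair for 'max c^T x s.t. A x <= b, x >= 0' is:
  Dual:  min b^T y  s.t.  A^T y >= c,  y >= 0.

So the dual LP is:
  minimize  4y1 + 10y2 + 23y3
  subject to:
    y1 + 4y3 >= 3
    y2 + 3y3 >= 4
    y1, y2, y3 >= 0

Solving the primal: x* = (0, 7.6667).
  primal value c^T x* = 30.6667.
Solving the dual: y* = (0, 0, 1.3333).
  dual value b^T y* = 30.6667.
Strong duality: c^T x* = b^T y*. Confirmed.

30.6667


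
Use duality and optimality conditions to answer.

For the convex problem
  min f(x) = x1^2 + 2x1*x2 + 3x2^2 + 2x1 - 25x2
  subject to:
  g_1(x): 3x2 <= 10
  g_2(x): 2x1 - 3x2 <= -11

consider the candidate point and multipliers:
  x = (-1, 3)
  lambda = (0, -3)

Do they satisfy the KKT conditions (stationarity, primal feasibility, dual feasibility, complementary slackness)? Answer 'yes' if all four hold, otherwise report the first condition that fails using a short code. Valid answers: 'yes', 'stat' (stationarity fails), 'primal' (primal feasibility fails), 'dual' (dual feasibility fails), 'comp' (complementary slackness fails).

Gradient of f: grad f(x) = Q x + c = (6, -9)
Constraint values g_i(x) = a_i^T x - b_i:
  g_1((-1, 3)) = -1
  g_2((-1, 3)) = 0
Stationarity residual: grad f(x) + sum_i lambda_i a_i = (0, 0)
  -> stationarity OK
Primal feasibility (all g_i <= 0): OK
Dual feasibility (all lambda_i >= 0): FAILS
Complementary slackness (lambda_i * g_i(x) = 0 for all i): OK

Verdict: the first failing condition is dual_feasibility -> dual.

dual


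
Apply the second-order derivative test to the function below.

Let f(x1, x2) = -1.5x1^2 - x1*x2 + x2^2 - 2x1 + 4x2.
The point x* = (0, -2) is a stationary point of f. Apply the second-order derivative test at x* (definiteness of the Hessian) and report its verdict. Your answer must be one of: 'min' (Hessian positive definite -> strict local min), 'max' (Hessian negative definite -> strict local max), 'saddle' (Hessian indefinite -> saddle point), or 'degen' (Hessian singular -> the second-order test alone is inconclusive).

Compute the Hessian H = grad^2 f:
  H = [[-3, -1], [-1, 2]]
Verify stationarity: grad f(x*) = H x* + g = (0, 0).
Eigenvalues of H: -3.1926, 2.1926.
Eigenvalues have mixed signs, so H is indefinite -> x* is a saddle point.

saddle


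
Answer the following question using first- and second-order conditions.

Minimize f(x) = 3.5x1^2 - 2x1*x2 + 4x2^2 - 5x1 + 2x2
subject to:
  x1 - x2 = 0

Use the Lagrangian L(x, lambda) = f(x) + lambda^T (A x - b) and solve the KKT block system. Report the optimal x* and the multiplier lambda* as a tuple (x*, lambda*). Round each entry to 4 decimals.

Form the Lagrangian:
  L(x, lambda) = (1/2) x^T Q x + c^T x + lambda^T (A x - b)
Stationarity (grad_x L = 0): Q x + c + A^T lambda = 0.
Primal feasibility: A x = b.

This gives the KKT block system:
  [ Q   A^T ] [ x     ]   [-c ]
  [ A    0  ] [ lambda ] = [ b ]

Solving the linear system:
  x*      = (0.2727, 0.2727)
  lambda* = (3.6364)
  f(x*)   = -0.4091

x* = (0.2727, 0.2727), lambda* = (3.6364)


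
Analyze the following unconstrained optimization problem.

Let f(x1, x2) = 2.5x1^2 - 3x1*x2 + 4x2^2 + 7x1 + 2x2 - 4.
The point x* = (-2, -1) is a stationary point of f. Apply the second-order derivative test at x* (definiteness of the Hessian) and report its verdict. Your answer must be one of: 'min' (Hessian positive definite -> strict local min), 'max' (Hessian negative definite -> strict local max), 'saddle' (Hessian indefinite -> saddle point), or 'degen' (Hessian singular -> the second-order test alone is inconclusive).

Compute the Hessian H = grad^2 f:
  H = [[5, -3], [-3, 8]]
Verify stationarity: grad f(x*) = H x* + g = (0, 0).
Eigenvalues of H: 3.1459, 9.8541.
Both eigenvalues > 0, so H is positive definite -> x* is a strict local min.

min


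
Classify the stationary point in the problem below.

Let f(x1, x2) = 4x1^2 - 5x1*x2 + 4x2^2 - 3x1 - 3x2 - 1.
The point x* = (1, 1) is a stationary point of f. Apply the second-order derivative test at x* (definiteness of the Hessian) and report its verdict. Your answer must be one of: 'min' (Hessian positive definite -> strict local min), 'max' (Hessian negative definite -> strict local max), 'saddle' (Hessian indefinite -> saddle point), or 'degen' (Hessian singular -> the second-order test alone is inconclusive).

Compute the Hessian H = grad^2 f:
  H = [[8, -5], [-5, 8]]
Verify stationarity: grad f(x*) = H x* + g = (0, 0).
Eigenvalues of H: 3, 13.
Both eigenvalues > 0, so H is positive definite -> x* is a strict local min.

min


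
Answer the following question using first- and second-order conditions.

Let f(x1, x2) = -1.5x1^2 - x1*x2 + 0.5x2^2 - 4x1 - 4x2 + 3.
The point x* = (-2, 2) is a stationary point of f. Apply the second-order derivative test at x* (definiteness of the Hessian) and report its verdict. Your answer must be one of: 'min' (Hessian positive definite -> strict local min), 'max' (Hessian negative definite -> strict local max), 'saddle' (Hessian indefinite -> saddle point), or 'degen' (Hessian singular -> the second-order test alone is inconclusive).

Compute the Hessian H = grad^2 f:
  H = [[-3, -1], [-1, 1]]
Verify stationarity: grad f(x*) = H x* + g = (0, 0).
Eigenvalues of H: -3.2361, 1.2361.
Eigenvalues have mixed signs, so H is indefinite -> x* is a saddle point.

saddle


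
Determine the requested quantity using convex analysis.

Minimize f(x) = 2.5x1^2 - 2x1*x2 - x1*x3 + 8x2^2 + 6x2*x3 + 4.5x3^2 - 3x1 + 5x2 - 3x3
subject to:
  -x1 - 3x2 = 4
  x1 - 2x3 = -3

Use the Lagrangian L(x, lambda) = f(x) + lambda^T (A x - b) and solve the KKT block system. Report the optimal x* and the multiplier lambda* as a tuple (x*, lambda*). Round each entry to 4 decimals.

Form the Lagrangian:
  L(x, lambda) = (1/2) x^T Q x + c^T x + lambda^T (A x - b)
Stationarity (grad_x L = 0): Q x + c + A^T lambda = 0.
Primal feasibility: A x = b.

This gives the KKT block system:
  [ Q   A^T ] [ x     ]   [-c ]
  [ A    0  ] [ lambda ] = [ b ]

Solving the linear system:
  x*      = (-0.2528, -1.2491, 1.3736)
  lambda* = (-2.0792, 1.0604)
  f(x*)   = 0.9453

x* = (-0.2528, -1.2491, 1.3736), lambda* = (-2.0792, 1.0604)


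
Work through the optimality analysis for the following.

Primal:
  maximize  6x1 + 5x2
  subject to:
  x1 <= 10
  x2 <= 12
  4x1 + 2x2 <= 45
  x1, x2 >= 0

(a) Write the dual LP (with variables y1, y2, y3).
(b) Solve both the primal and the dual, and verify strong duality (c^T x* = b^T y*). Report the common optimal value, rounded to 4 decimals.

The standard primal-dual pair for 'max c^T x s.t. A x <= b, x >= 0' is:
  Dual:  min b^T y  s.t.  A^T y >= c,  y >= 0.

So the dual LP is:
  minimize  10y1 + 12y2 + 45y3
  subject to:
    y1 + 4y3 >= 6
    y2 + 2y3 >= 5
    y1, y2, y3 >= 0

Solving the primal: x* = (5.25, 12).
  primal value c^T x* = 91.5.
Solving the dual: y* = (0, 2, 1.5).
  dual value b^T y* = 91.5.
Strong duality: c^T x* = b^T y*. Confirmed.

91.5


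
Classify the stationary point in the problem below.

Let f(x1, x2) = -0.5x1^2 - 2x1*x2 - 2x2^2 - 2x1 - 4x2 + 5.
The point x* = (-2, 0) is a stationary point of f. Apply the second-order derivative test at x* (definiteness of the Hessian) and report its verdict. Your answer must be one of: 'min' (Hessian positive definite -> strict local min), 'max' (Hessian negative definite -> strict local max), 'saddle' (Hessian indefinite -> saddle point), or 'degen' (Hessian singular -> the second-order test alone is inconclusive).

Compute the Hessian H = grad^2 f:
  H = [[-1, -2], [-2, -4]]
Verify stationarity: grad f(x*) = H x* + g = (0, 0).
Eigenvalues of H: -5, 0.
H has a zero eigenvalue (singular; negative semidefinite but not definite), so H is neither positive definite, negative definite, nor indefinite. The second-order test alone is inconclusive -> degen.
(Indeed, f is constant along the null direction of H through x*, so x* is not a strict local extremum.)

degen


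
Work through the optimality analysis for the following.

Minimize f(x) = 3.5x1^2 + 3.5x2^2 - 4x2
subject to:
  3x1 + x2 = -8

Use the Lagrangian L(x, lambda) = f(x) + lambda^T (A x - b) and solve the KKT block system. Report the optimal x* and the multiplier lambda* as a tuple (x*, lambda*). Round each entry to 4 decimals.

Form the Lagrangian:
  L(x, lambda) = (1/2) x^T Q x + c^T x + lambda^T (A x - b)
Stationarity (grad_x L = 0): Q x + c + A^T lambda = 0.
Primal feasibility: A x = b.

This gives the KKT block system:
  [ Q   A^T ] [ x     ]   [-c ]
  [ A    0  ] [ lambda ] = [ b ]

Solving the linear system:
  x*      = (-2.5714, -0.2857)
  lambda* = (6)
  f(x*)   = 24.5714

x* = (-2.5714, -0.2857), lambda* = (6)


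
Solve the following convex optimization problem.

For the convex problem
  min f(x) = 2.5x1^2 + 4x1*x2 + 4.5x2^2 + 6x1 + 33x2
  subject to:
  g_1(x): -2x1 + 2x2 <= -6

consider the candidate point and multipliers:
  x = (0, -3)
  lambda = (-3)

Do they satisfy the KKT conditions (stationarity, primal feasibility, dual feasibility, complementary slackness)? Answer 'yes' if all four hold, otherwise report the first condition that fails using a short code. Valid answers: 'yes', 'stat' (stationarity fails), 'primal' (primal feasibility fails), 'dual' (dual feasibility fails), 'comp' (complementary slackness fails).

Gradient of f: grad f(x) = Q x + c = (-6, 6)
Constraint values g_i(x) = a_i^T x - b_i:
  g_1((0, -3)) = 0
Stationarity residual: grad f(x) + sum_i lambda_i a_i = (0, 0)
  -> stationarity OK
Primal feasibility (all g_i <= 0): OK
Dual feasibility (all lambda_i >= 0): FAILS
Complementary slackness (lambda_i * g_i(x) = 0 for all i): OK

Verdict: the first failing condition is dual_feasibility -> dual.

dual


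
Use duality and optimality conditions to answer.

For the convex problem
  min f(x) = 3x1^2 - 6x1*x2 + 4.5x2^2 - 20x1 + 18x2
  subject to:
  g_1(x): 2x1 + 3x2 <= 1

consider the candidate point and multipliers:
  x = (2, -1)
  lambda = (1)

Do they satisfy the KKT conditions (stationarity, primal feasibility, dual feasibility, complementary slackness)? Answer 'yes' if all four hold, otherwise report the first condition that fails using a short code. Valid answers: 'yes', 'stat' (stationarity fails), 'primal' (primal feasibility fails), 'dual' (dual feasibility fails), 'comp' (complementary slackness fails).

Gradient of f: grad f(x) = Q x + c = (-2, -3)
Constraint values g_i(x) = a_i^T x - b_i:
  g_1((2, -1)) = 0
Stationarity residual: grad f(x) + sum_i lambda_i a_i = (0, 0)
  -> stationarity OK
Primal feasibility (all g_i <= 0): OK
Dual feasibility (all lambda_i >= 0): OK
Complementary slackness (lambda_i * g_i(x) = 0 for all i): OK

Verdict: yes, KKT holds.

yes


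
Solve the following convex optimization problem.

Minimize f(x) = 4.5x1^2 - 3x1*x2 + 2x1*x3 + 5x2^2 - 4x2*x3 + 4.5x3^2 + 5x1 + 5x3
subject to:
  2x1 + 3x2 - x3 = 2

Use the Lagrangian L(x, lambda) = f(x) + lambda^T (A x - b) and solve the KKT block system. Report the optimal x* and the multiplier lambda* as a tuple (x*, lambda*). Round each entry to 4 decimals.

Form the Lagrangian:
  L(x, lambda) = (1/2) x^T Q x + c^T x + lambda^T (A x - b)
Stationarity (grad_x L = 0): Q x + c + A^T lambda = 0.
Primal feasibility: A x = b.

This gives the KKT block system:
  [ Q   A^T ] [ x     ]   [-c ]
  [ A    0  ] [ lambda ] = [ b ]

Solving the linear system:
  x*      = (0.1357, 0.3635, -0.6383)
  lambda* = (-1.927)
  f(x*)   = 0.6704

x* = (0.1357, 0.3635, -0.6383), lambda* = (-1.927)


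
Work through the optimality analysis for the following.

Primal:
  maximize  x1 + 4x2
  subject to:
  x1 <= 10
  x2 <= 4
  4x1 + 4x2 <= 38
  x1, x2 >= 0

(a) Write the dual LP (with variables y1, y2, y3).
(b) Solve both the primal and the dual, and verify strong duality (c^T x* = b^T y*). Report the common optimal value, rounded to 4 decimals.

The standard primal-dual pair for 'max c^T x s.t. A x <= b, x >= 0' is:
  Dual:  min b^T y  s.t.  A^T y >= c,  y >= 0.

So the dual LP is:
  minimize  10y1 + 4y2 + 38y3
  subject to:
    y1 + 4y3 >= 1
    y2 + 4y3 >= 4
    y1, y2, y3 >= 0

Solving the primal: x* = (5.5, 4).
  primal value c^T x* = 21.5.
Solving the dual: y* = (0, 3, 0.25).
  dual value b^T y* = 21.5.
Strong duality: c^T x* = b^T y*. Confirmed.

21.5


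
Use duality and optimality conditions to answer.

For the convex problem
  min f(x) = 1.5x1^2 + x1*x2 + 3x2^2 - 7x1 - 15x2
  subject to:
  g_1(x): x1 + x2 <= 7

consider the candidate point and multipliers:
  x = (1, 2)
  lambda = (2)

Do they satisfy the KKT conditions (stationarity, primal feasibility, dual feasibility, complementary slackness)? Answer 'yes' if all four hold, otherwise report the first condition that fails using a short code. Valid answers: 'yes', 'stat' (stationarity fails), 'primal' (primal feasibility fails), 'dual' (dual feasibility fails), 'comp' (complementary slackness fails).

Gradient of f: grad f(x) = Q x + c = (-2, -2)
Constraint values g_i(x) = a_i^T x - b_i:
  g_1((1, 2)) = -4
Stationarity residual: grad f(x) + sum_i lambda_i a_i = (0, 0)
  -> stationarity OK
Primal feasibility (all g_i <= 0): OK
Dual feasibility (all lambda_i >= 0): OK
Complementary slackness (lambda_i * g_i(x) = 0 for all i): FAILS

Verdict: the first failing condition is complementary_slackness -> comp.

comp


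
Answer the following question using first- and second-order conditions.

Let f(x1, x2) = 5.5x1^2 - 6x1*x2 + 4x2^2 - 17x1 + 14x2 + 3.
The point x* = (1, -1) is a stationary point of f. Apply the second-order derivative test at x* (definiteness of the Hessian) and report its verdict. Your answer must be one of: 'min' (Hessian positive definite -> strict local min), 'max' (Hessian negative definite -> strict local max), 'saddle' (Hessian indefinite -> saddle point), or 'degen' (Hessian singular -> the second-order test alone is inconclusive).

Compute the Hessian H = grad^2 f:
  H = [[11, -6], [-6, 8]]
Verify stationarity: grad f(x*) = H x* + g = (0, 0).
Eigenvalues of H: 3.3153, 15.6847.
Both eigenvalues > 0, so H is positive definite -> x* is a strict local min.

min


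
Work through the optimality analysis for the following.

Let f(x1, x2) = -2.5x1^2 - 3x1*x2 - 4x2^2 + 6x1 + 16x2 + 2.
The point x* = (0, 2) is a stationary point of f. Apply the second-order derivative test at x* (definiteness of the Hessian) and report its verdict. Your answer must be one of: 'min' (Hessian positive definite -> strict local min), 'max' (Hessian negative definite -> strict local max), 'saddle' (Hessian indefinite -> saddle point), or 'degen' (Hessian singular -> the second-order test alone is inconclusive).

Compute the Hessian H = grad^2 f:
  H = [[-5, -3], [-3, -8]]
Verify stationarity: grad f(x*) = H x* + g = (0, 0).
Eigenvalues of H: -9.8541, -3.1459.
Both eigenvalues < 0, so H is negative definite -> x* is a strict local max.

max


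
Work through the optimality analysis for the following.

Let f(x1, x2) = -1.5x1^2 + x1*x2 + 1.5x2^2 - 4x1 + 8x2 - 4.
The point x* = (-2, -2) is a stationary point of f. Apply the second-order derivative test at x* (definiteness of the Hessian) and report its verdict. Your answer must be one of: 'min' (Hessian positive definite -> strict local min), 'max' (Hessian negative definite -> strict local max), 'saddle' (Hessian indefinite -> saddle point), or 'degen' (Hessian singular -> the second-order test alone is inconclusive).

Compute the Hessian H = grad^2 f:
  H = [[-3, 1], [1, 3]]
Verify stationarity: grad f(x*) = H x* + g = (0, 0).
Eigenvalues of H: -3.1623, 3.1623.
Eigenvalues have mixed signs, so H is indefinite -> x* is a saddle point.

saddle


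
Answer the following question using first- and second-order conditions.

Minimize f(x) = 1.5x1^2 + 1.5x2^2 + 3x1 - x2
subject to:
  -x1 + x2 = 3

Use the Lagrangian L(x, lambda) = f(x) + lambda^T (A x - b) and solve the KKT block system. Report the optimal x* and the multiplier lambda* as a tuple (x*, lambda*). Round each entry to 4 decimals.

Form the Lagrangian:
  L(x, lambda) = (1/2) x^T Q x + c^T x + lambda^T (A x - b)
Stationarity (grad_x L = 0): Q x + c + A^T lambda = 0.
Primal feasibility: A x = b.

This gives the KKT block system:
  [ Q   A^T ] [ x     ]   [-c ]
  [ A    0  ] [ lambda ] = [ b ]

Solving the linear system:
  x*      = (-1.8333, 1.1667)
  lambda* = (-2.5)
  f(x*)   = 0.4167

x* = (-1.8333, 1.1667), lambda* = (-2.5)


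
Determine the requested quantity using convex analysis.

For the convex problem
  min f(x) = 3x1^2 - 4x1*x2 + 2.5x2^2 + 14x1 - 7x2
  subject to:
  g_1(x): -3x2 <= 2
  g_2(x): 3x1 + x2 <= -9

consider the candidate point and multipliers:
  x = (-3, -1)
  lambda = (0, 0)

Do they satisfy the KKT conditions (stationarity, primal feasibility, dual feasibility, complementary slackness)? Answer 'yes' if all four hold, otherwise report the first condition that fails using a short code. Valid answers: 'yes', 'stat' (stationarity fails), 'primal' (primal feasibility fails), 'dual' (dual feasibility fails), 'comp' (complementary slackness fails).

Gradient of f: grad f(x) = Q x + c = (0, 0)
Constraint values g_i(x) = a_i^T x - b_i:
  g_1((-3, -1)) = 1
  g_2((-3, -1)) = -1
Stationarity residual: grad f(x) + sum_i lambda_i a_i = (0, 0)
  -> stationarity OK
Primal feasibility (all g_i <= 0): FAILS
Dual feasibility (all lambda_i >= 0): OK
Complementary slackness (lambda_i * g_i(x) = 0 for all i): OK

Verdict: the first failing condition is primal_feasibility -> primal.

primal


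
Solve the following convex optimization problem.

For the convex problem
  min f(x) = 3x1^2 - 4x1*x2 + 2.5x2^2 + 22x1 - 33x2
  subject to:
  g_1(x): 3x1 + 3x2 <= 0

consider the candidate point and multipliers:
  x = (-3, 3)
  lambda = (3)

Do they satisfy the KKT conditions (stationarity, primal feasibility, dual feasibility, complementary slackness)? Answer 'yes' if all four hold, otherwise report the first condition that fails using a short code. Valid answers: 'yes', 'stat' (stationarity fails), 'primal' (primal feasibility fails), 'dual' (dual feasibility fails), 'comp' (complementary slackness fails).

Gradient of f: grad f(x) = Q x + c = (-8, -6)
Constraint values g_i(x) = a_i^T x - b_i:
  g_1((-3, 3)) = 0
Stationarity residual: grad f(x) + sum_i lambda_i a_i = (1, 3)
  -> stationarity FAILS
Primal feasibility (all g_i <= 0): OK
Dual feasibility (all lambda_i >= 0): OK
Complementary slackness (lambda_i * g_i(x) = 0 for all i): OK

Verdict: the first failing condition is stationarity -> stat.

stat


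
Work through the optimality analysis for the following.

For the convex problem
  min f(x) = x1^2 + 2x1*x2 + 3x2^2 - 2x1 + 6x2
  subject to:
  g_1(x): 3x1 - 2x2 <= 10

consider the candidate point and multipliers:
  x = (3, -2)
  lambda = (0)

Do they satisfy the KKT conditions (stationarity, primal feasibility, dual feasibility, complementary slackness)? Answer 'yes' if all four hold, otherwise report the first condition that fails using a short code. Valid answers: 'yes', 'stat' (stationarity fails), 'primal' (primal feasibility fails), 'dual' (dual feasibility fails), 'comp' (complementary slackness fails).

Gradient of f: grad f(x) = Q x + c = (0, 0)
Constraint values g_i(x) = a_i^T x - b_i:
  g_1((3, -2)) = 3
Stationarity residual: grad f(x) + sum_i lambda_i a_i = (0, 0)
  -> stationarity OK
Primal feasibility (all g_i <= 0): FAILS
Dual feasibility (all lambda_i >= 0): OK
Complementary slackness (lambda_i * g_i(x) = 0 for all i): OK

Verdict: the first failing condition is primal_feasibility -> primal.

primal


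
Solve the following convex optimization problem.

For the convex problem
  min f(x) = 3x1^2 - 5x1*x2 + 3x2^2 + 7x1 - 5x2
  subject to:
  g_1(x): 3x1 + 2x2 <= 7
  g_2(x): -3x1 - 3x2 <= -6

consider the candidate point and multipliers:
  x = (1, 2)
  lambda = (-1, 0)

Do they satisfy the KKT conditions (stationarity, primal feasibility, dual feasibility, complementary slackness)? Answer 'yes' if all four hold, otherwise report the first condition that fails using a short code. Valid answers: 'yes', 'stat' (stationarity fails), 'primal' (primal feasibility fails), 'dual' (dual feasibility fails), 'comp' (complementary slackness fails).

Gradient of f: grad f(x) = Q x + c = (3, 2)
Constraint values g_i(x) = a_i^T x - b_i:
  g_1((1, 2)) = 0
  g_2((1, 2)) = -3
Stationarity residual: grad f(x) + sum_i lambda_i a_i = (0, 0)
  -> stationarity OK
Primal feasibility (all g_i <= 0): OK
Dual feasibility (all lambda_i >= 0): FAILS
Complementary slackness (lambda_i * g_i(x) = 0 for all i): OK

Verdict: the first failing condition is dual_feasibility -> dual.

dual


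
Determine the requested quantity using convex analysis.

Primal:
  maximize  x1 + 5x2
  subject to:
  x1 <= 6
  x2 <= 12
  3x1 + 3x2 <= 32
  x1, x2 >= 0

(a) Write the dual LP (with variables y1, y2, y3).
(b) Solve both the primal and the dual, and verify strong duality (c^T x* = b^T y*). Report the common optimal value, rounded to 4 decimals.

The standard primal-dual pair for 'max c^T x s.t. A x <= b, x >= 0' is:
  Dual:  min b^T y  s.t.  A^T y >= c,  y >= 0.

So the dual LP is:
  minimize  6y1 + 12y2 + 32y3
  subject to:
    y1 + 3y3 >= 1
    y2 + 3y3 >= 5
    y1, y2, y3 >= 0

Solving the primal: x* = (0, 10.6667).
  primal value c^T x* = 53.3333.
Solving the dual: y* = (0, 0, 1.6667).
  dual value b^T y* = 53.3333.
Strong duality: c^T x* = b^T y*. Confirmed.

53.3333
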